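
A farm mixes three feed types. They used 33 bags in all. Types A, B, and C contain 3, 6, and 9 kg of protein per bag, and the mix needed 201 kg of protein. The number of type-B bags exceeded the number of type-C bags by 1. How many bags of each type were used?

type-A bags: 10, type-B bags: 12, type-C bags: 11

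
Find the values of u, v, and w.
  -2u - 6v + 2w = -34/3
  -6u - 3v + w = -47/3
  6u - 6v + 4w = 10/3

u = 2, v = 1, w = -2/3

Row-reduce the augmented matrix:
R1 ← R1 / (-2).
R2 ← R2 + 6·R1.
R3 ← R3 − 6·R1.
R2 ← R2 / (15).
R1 ← R1 − 3·R2.
R3 ← R3 + 24·R2.
R3 ← R3 / (2).
R2 ← R2 + 1/3·R3.
Reading off the reduced rows gives u = 2, v = 1, w = -2/3.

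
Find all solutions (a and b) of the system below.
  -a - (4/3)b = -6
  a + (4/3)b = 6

Row-reduce:
R1 ← R1 / (-1).
R2 ← R2 − 1·R1.
Rank is 1 with 2 unknowns, leaving b free.

infinitely many solutions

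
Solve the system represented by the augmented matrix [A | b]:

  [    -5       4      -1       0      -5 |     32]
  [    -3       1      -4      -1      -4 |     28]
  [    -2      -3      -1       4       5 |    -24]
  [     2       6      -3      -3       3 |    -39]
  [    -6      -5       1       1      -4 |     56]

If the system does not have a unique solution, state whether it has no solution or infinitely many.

Row-reduce the augmented matrix:
R1 ← R1 / (-5).
R2 ← R2 + 3·R1.
R3 ← R3 + 2·R1.
R4 ← R4 − 2·R1.
R5 ← R5 + 6·R1.
R2 ← R2 / (-7/5).
R1 ← R1 + 4/5·R2.
R3 ← R3 + 23/5·R2.
R4 ← R4 − 38/5·R2.
R5 ← R5 + 49/5·R2.
R3 ← R3 / (74/7).
R1 ← R1 − 15/7·R3.
R2 ← R2 − 17/7·R3.
R4 ← R4 + 153/7·R3.
R5 ← R5 − 26·R3.
R4 ← R4 / (491/74).
R1 ← R1 + 67/74·R4.
R2 ← R2 + 71/74·R4.
R3 ← R3 − 51/74·R4.
R5 ← R5 + 367/37·R4.
R5 ← R5 / (4357/491).
R1 ← R1 − 876/491·R5.
R2 ← R2 − 386/491·R5.
R3 ← R3 + 381/491·R5.
R4 ← R4 − 1246/491·R5.
Reading off the reduced rows gives x_1 = -3, x_2 = -3, x_3 = 1, x_4 = -2, x_5 = -6.

x_1 = -3, x_2 = -3, x_3 = 1, x_4 = -2, x_5 = -6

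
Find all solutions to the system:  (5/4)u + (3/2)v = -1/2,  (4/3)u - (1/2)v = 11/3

u = 2, v = -2

Row-reduce the augmented matrix:
R1 ← R1 / (5/4).
R2 ← R2 − 4/3·R1.
R2 ← R2 / (-21/10).
R1 ← R1 − 6/5·R2.
Reading off the reduced rows gives u = 2, v = -2.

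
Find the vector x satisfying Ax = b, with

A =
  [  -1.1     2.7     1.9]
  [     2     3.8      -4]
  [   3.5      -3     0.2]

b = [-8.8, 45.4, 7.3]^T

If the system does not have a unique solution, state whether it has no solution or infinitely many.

x_1 = 5, x_2 = 3, x_3 = -6

Row-reduce the augmented matrix:
R1 ← R1 / (-11/10).
R2 ← R2 − 2·R1.
R3 ← R3 − 7/2·R1.
R2 ← R2 / (479/55).
R1 ← R1 + 27/11·R2.
R3 ← R3 − 123/22·R2.
R3 ← R3 / (31593/4790).
R1 ← R1 + 901/479·R3.
R2 ← R2 + 30/479·R3.
Reading off the reduced rows gives x_1 = 5, x_2 = 3, x_3 = -6.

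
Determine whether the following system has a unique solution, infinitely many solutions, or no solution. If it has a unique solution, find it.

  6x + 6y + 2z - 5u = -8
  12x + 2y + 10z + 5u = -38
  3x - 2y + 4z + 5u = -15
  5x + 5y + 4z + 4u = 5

infinitely many solutions

Row-reduce:
R1 ← R1 / (6).
R2 ← R2 − 12·R1.
R3 ← R3 − 3·R1.
R4 ← R4 − 5·R1.
R2 ← R2 / (-10).
R1 ← R1 − 1·R2.
R3 ← R3 + 5·R2.
Swap R3 and R4.
R3 ← R3 / (7/3).
R1 ← R1 − 14/15·R3.
R2 ← R2 + 3/5·R3.
Rank is 3 with 4 unknowns, leaving u free.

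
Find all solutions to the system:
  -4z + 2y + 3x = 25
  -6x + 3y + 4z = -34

infinitely many solutions

Row-reduce:
R1 ← R1 / (3).
R2 ← R2 + 6·R1.
R2 ← R2 / (7).
R1 ← R1 − 2/3·R2.
Rank is 2 with 3 unknowns, leaving z free.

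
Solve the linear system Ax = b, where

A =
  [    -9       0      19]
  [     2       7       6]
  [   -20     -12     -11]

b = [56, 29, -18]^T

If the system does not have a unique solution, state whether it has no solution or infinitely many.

Row-reduce the augmented matrix:
R1 ← R1 / (-9).
R2 ← R2 − 2·R1.
R3 ← R3 + 20·R1.
R2 ← R2 / (7).
R3 ← R3 + 12·R2.
R3 ← R3 / (-2249/63).
R1 ← R1 + 19/9·R3.
R2 ← R2 − 92/63·R3.
Reading off the reduced rows gives x_1 = -2, x_2 = 3, x_3 = 2.

x_1 = -2, x_2 = 3, x_3 = 2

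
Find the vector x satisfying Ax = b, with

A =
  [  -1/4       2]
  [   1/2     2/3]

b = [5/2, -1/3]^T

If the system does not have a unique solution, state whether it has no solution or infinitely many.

x_1 = -2, x_2 = 1

Row-reduce the augmented matrix:
R1 ← R1 / (-1/4).
R2 ← R2 − 1/2·R1.
R2 ← R2 / (14/3).
R1 ← R1 + 8·R2.
Reading off the reduced rows gives x_1 = -2, x_2 = 1.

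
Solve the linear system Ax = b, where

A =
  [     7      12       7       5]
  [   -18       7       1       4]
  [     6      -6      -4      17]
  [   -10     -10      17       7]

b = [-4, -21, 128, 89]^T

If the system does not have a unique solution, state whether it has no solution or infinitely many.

x_1 = 1, x_2 = -4, x_3 = 1, x_4 = 6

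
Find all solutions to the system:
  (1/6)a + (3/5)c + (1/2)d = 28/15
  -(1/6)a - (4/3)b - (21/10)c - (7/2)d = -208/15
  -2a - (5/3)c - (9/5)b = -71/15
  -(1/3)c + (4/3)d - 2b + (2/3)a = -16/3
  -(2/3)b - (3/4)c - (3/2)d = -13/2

Row-reduce:
R1 ← R1 / (1/6).
R2 ← R2 + 1/6·R1.
R3 ← R3 + 2·R1.
R4 ← R4 − 2/3·R1.
R2 ← R2 / (-4/3).
R3 ← R3 + 9/5·R2.
R4 ← R4 + 2·R2.
R5 ← R5 + 2/3·R2.
R3 ← R3 / (907/120).
R1 ← R1 − 18/5·R3.
R2 ← R2 − 9/8·R3.
R4 ← R4 + 29/60·R3.
R4 ← R4 / (60896/13605).
R1 ← R1 + 8103/4535·R4.
R2 ← R2 − 684/907·R4.
R3 ← R3 − 1206/907·R4.
Row 5 reduces to 0 = -1/2, a contradiction. The system is inconsistent.

no solution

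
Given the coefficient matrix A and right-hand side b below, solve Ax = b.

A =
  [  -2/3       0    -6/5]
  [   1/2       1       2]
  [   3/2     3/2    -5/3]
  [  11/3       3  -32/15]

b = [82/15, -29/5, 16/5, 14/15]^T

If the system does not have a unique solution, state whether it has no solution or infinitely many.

Row-reduce the augmented matrix:
R1 ← R1 / (-2/3).
R2 ← R2 − 1/2·R1.
R3 ← R3 − 3/2·R1.
R4 ← R4 − 11/3·R1.
R3 ← R3 − 3/2·R2.
R4 ← R4 − 3·R2.
R3 ← R3 / (-361/60).
R1 ← R1 − 9/5·R3.
R2 ← R2 − 11/10·R3.
R4 ← R4 + 361/30·R3.
R4 reduces to 0 = 0, so the extra equation is consistent.
Reading off the reduced rows gives x_1 = -14/5, x_2 = 8/5, x_3 = -3.

x_1 = -14/5, x_2 = 8/5, x_3 = -3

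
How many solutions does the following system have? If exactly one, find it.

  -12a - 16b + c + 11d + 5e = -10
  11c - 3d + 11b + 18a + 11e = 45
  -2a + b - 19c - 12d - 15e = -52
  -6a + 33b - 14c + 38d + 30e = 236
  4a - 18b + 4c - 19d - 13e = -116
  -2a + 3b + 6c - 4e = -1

Row-reduce:
R1 ← R1 / (-12).
R2 ← R2 − 18·R1.
R3 ← R3 + 2·R1.
R4 ← R4 + 6·R1.
R5 ← R5 − 4·R1.
R6 ← R6 + 2·R1.
R2 ← R2 / (-13).
R1 ← R1 − 4/3·R2.
R3 ← R3 − 11/3·R2.
R4 ← R4 − 41·R2.
R5 ← R5 + 70/3·R2.
R6 ← R6 − 17/3·R2.
R3 ← R3 / (-610/39).
R1 ← R1 − 187/156·R3.
R2 ← R2 + 25/26·R3.
R4 ← R4 − 324/13·R3.
R5 ← R5 + 706/39·R3.
R6 ← R6 − 440/39·R3.
R4 ← R4 / (18026/305).
R1 ← R1 + 733/2440·R4.
R2 ← R2 + 103/244·R4.
R3 ← R3 − 391/610·R4.
R5 ← R5 + 8528/305·R4.
R6 ← R6 + 194/61·R4.
R5 ← R5 / (3231/9013).
R1 ← R1 − 18343/18026·R5.
R2 ← R2 + 2507/9013·R5.
R3 ← R3 + 621/9013·R5.
R4 ← R4 − 10512/9013·R5.
R6 ← R6 + 6462/9013·R5.
Row 6 reduces to 0 = 3, a contradiction. The system is inconsistent.

no solution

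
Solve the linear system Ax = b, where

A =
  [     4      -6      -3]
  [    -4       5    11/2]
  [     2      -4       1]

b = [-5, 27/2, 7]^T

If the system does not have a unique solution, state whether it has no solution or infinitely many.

Row-reduce:
R1 ← R1 / (4).
R2 ← R2 + 4·R1.
R3 ← R3 − 2·R1.
R2 ← R2 / (-1).
R1 ← R1 + 3/2·R2.
R3 ← R3 + 1·R2.
Row 3 reduces to 0 = 1, a contradiction. The system is inconsistent.

no solution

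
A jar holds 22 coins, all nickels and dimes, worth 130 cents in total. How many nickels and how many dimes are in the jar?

Let n = nickels, d = dimes.
  n + d = 22
  5n + 10d = 130
Row-reduce the augmented matrix:
R2 ← R2 − 5·R1.
R2 ← R2 / (5).
R1 ← R1 − 1·R2.
Reading off the reduced rows gives n = 18, d = 4.

nickels: 18, dimes: 4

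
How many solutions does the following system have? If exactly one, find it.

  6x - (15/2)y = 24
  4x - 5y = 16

infinitely many solutions

Row-reduce:
R1 ← R1 / (6).
R2 ← R2 − 4·R1.
Rank is 1 with 2 unknowns, leaving y free.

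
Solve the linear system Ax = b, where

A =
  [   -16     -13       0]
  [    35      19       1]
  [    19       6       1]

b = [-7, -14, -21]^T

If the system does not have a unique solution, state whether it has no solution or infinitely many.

Row-reduce:
R1 ← R1 / (-16).
R2 ← R2 − 35·R1.
R3 ← R3 − 19·R1.
R2 ← R2 / (-151/16).
R1 ← R1 − 13/16·R2.
R3 ← R3 + 151/16·R2.
Rank is 2 with 3 unknowns, leaving x_3 free.

infinitely many solutions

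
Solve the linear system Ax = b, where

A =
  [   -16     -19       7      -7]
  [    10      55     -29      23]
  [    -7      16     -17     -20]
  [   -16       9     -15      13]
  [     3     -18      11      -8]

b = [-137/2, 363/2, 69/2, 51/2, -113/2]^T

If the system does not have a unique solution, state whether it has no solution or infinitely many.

x_1 = 1/2, x_2 = 3, x_3 = 0, x_4 = 1/2

Row-reduce the augmented matrix:
R1 ← R1 / (-16).
R2 ← R2 − 10·R1.
R3 ← R3 + 7·R1.
R4 ← R4 + 16·R1.
R5 ← R5 − 3·R1.
R2 ← R2 / (345/8).
R1 ← R1 − 19/16·R2.
R3 ← R3 − 389/16·R2.
R4 ← R4 − 28·R2.
R5 ← R5 + 345/16·R2.
R3 ← R3 / (-2132/345).
R1 ← R1 − 83/345·R3.
R2 ← R2 + 197/345·R3.
R4 ← R4 + 2074/345·R3.
R4 ← R4 / (18441/533).
R1 ← R1 + 1219/1066·R4.
R2 ← R2 − 3163/1066·R4.
R3 ← R3 − 4733/1066·R4.
R5 reduces to 0 = 0, so the extra equation is consistent.
Reading off the reduced rows gives x_1 = 1/2, x_2 = 3, x_3 = 0, x_4 = 1/2.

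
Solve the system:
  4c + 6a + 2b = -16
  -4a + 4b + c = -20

infinitely many solutions

Row-reduce:
R1 ← R1 / (6).
R2 ← R2 + 4·R1.
R2 ← R2 / (16/3).
R1 ← R1 − 1/3·R2.
Rank is 2 with 3 unknowns, leaving c free.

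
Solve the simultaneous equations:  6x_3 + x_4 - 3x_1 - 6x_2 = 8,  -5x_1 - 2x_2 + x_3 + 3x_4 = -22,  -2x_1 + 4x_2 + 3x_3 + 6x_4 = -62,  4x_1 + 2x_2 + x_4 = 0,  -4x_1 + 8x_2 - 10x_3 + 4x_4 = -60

Row-reduce the augmented matrix:
R1 ← R1 / (-3).
R2 ← R2 + 5·R1.
R3 ← R3 + 2·R1.
R4 ← R4 − 4·R1.
R5 ← R5 + 4·R1.
R2 ← R2 / (8).
R1 ← R1 − 2·R2.
R3 ← R3 − 8·R2.
R4 ← R4 + 6·R2.
R5 ← R5 − 16·R2.
R3 ← R3 / (8).
R1 ← R1 − 1/4·R3.
R2 ← R2 + 9/8·R3.
R4 ← R4 − 5/4·R3.
R4 ← R4 / (65/24).
R1 ← R1 + 19/24·R4.
R2 ← R2 − 35/48·R4.
R3 ← R3 − 1/2·R4.
R5 reduces to 0 = 0, so the extra equation is consistent.
Reading off the reduced rows gives x_1 = 4, x_2 = -6, x_3 = -2, x_4 = -4.

x_1 = 4, x_2 = -6, x_3 = -2, x_4 = -4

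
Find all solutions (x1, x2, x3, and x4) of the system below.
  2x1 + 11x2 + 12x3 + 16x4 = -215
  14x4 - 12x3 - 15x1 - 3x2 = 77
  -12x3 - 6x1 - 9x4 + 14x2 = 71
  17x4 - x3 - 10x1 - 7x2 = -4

x1 = -4, x2 = -5, x3 = -6, x4 = -5

Row-reduce the augmented matrix:
R1 ← R1 / (2).
R2 ← R2 + 15·R1.
R3 ← R3 + 6·R1.
R4 ← R4 + 10·R1.
R2 ← R2 / (159/2).
R1 ← R1 − 11/2·R2.
R3 ← R3 − 47·R2.
R4 ← R4 − 48·R2.
R3 ← R3 / (-1172/53).
R1 ← R1 − 32/53·R3.
R2 ← R2 − 52/53·R3.
R4 ← R4 − 631/53·R3.
R4 ← R4 / (-19549/3516).
R1 ← R1 + 694/293·R4.
R2 ← R2 + 29/293·R4.
R3 ← R3 − 6395/3516·R4.
Reading off the reduced rows gives x1 = -4, x2 = -5, x3 = -6, x4 = -5.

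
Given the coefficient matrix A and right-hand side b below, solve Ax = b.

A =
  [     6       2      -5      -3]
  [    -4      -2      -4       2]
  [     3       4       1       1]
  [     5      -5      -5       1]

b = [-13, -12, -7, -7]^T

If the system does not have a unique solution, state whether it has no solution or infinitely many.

x_1 = 0, x_2 = -2, x_3 = 3, x_4 = -2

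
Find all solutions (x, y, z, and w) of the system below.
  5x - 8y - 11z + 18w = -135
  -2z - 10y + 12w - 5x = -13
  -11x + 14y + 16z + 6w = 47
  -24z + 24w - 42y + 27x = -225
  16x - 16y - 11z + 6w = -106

x = -5, y = -3, z = 4, w = -5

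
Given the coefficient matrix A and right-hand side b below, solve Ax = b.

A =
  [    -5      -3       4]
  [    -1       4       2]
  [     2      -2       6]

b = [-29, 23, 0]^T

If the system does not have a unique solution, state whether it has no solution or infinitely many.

Row-reduce the augmented matrix:
R1 ← R1 / (-5).
R2 ← R2 + 1·R1.
R3 ← R3 − 2·R1.
R2 ← R2 / (23/5).
R1 ← R1 − 3/5·R2.
R3 ← R3 + 16/5·R2.
R3 ← R3 / (194/23).
R1 ← R1 + 22/23·R3.
R2 ← R2 − 6/23·R3.
Reading off the reduced rows gives x_1 = 3, x_2 = 6, x_3 = 1.

x_1 = 3, x_2 = 6, x_3 = 1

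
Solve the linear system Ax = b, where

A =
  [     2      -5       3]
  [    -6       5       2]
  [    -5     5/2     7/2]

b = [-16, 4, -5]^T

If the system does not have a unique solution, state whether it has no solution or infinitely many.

no solution

Row-reduce:
R1 ← R1 / (2).
R2 ← R2 + 6·R1.
R3 ← R3 + 5·R1.
R2 ← R2 / (-10).
R1 ← R1 + 5/2·R2.
R3 ← R3 + 10·R2.
Row 3 reduces to 0 = -1, a contradiction. The system is inconsistent.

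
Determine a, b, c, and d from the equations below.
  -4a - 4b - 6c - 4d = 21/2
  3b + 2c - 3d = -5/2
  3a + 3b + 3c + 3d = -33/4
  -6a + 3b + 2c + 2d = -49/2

a = 2, b = -3, c = 1/4, d = -2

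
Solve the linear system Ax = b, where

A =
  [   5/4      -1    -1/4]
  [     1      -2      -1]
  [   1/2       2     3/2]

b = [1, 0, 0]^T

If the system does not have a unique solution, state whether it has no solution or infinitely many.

no solution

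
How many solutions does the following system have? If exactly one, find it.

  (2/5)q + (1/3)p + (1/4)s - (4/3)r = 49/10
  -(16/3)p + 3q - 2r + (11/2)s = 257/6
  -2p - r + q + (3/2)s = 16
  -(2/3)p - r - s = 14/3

no solution

Row-reduce:
R1 ← R1 / (1/3).
R2 ← R2 + 16/3·R1.
R3 ← R3 + 2·R1.
R4 ← R4 + 2/3·R1.
R2 ← R2 / (47/5).
R1 ← R1 − 6/5·R2.
R3 ← R3 − 17/5·R2.
R4 ← R4 − 4/5·R2.
R3 ← R3 / (-79/141).
R1 ← R1 + 48/47·R3.
R2 ← R2 + 350/141·R3.
R4 ← R4 + 79/47·R3.
Row 4 reduces to 0 = -1/2, a contradiction. The system is inconsistent.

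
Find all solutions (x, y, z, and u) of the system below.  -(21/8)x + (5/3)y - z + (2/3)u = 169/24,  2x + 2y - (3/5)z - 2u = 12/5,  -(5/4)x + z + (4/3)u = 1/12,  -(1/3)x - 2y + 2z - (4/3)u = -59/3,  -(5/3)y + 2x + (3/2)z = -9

no solution

Row-reduce:
R1 ← R1 / (-21/8).
R2 ← R2 − 2·R1.
R3 ← R3 + 5/4·R1.
R4 ← R4 + 1/3·R1.
R5 ← R5 − 2·R1.
R2 ← R2 / (206/63).
R1 ← R1 + 40/63·R2.
R3 ← R3 + 50/63·R2.
R4 ← R4 + 418/189·R2.
R5 ← R5 + 25/63·R2.
R3 ← R3 / (118/103).
R1 ← R1 − 12/103·R3.
R2 ← R2 + 429/1030·R3.
R4 ← R4 − 621/515·R3.
R5 ← R5 − 59/103·R3.
R4 ← R4 / (-919/295).
R1 ← R1 + 36/59·R4.
R2 ← R2 + 129/590·R4.
R3 ← R3 − 101/177·R4.
Row 5 reduces to 0 = -2, a contradiction. The system is inconsistent.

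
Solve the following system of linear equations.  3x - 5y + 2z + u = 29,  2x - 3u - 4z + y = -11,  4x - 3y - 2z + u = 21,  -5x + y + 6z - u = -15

no solution

Row-reduce:
R1 ← R1 / (3).
R2 ← R2 − 2·R1.
R3 ← R3 − 4·R1.
R4 ← R4 + 5·R1.
R2 ← R2 / (13/3).
R1 ← R1 + 5/3·R2.
R3 ← R3 − 11/3·R2.
R4 ← R4 + 22/3·R2.
R3 ← R3 / (-2/13).
R1 ← R1 + 18/13·R3.
R2 ← R2 + 16/13·R3.
R4 ← R4 − 4/13·R3.
Row 4 reduces to 0 = -2, a contradiction. The system is inconsistent.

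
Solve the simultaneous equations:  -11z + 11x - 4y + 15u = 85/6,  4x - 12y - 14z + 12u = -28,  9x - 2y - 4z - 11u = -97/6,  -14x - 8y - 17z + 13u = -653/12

Row-reduce the augmented matrix:
R1 ← R1 / (11).
R2 ← R2 − 4·R1.
R3 ← R3 − 9·R1.
R4 ← R4 + 14·R1.
R2 ← R2 / (-116/11).
R1 ← R1 + 4/11·R2.
R3 ← R3 − 14/11·R2.
R4 ← R4 + 144/11·R2.
R3 ← R3 / (110/29).
R1 ← R1 + 19/29·R3.
R2 ← R2 − 55/58·R3.
R4 ← R4 + 539/29·R3.
R4 ← R4 / (-431/5).
R1 ← R1 + 151/55·R4.
R2 ← R2 − 5·R4.
R3 ← R3 + 326/55·R4.
Reading off the reduced rows gives x = 7/4, y = 7/3, z = 2, u = 7/4.

x = 7/4, y = 7/3, z = 2, u = 7/4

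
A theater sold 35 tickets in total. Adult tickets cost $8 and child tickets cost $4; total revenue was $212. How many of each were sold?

adult tickets: 18, child tickets: 17

Let a = adult tickets, c = child tickets.
  a + c = 35
  8a + 4c = 212
Row-reduce the augmented matrix:
R2 ← R2 − 8·R1.
R2 ← R2 / (-4).
R1 ← R1 − 1·R2.
Reading off the reduced rows gives a = 18, c = 17.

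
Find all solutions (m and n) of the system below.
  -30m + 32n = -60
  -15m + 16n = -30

infinitely many solutions

Row-reduce:
R1 ← R1 / (-30).
R2 ← R2 + 15·R1.
Rank is 1 with 2 unknowns, leaving n free.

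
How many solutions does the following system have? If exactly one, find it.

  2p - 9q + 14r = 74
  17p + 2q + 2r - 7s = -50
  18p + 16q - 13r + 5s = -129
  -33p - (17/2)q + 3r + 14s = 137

Row-reduce:
R1 ← R1 / (2).
R2 ← R2 − 17·R1.
R3 ← R3 − 18·R1.
R4 ← R4 + 33·R1.
R2 ← R2 / (157/2).
R1 ← R1 + 9/2·R2.
R3 ← R3 − 97·R2.
R4 ← R4 + 157·R2.
R3 ← R3 / (875/157).
R1 ← R1 − 46/157·R3.
R2 ← R2 + 234/157·R3.
Rank is 3 with 4 unknowns, leaving s free.

infinitely many solutions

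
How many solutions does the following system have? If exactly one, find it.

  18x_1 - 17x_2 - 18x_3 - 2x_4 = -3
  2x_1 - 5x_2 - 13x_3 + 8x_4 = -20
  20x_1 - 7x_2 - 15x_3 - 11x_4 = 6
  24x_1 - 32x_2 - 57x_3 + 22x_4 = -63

Row-reduce:
R1 ← R1 / (18).
R2 ← R2 − 2·R1.
R3 ← R3 − 20·R1.
R4 ← R4 − 24·R1.
R2 ← R2 / (-28/9).
R1 ← R1 + 17/18·R2.
R3 ← R3 − 107/9·R2.
R4 ← R4 + 28/3·R2.
R3 ← R3 / (-1037/28).
R1 ← R1 − 131/56·R3.
R2 ← R2 − 99/28·R3.
Rank is 3 with 4 unknowns, leaving x_4 free.

infinitely many solutions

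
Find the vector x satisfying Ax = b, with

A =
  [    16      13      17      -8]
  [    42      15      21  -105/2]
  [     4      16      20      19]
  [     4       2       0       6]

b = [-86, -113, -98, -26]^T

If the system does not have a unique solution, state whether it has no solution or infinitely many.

Row-reduce:
R1 ← R1 / (16).
R2 ← R2 − 42·R1.
R3 ← R3 − 4·R1.
R4 ← R4 − 4·R1.
R2 ← R2 / (-153/8).
R1 ← R1 − 13/16·R2.
R3 ← R3 − 51/4·R2.
R4 ← R4 + 5/4·R2.
Swap R3 and R4.
R3 ← R3 / (-46/17).
R1 ← R1 − 1/17·R3.
R2 ← R2 − 21/17·R3.
Row 4 reduces to 0 = -4/3, a contradiction. The system is inconsistent.

no solution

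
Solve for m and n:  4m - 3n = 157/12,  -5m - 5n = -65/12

m = 7/3, n = -5/4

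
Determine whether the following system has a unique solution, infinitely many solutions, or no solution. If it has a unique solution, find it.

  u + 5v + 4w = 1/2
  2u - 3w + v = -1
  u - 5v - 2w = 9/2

u = 3/2, v = -1, w = 1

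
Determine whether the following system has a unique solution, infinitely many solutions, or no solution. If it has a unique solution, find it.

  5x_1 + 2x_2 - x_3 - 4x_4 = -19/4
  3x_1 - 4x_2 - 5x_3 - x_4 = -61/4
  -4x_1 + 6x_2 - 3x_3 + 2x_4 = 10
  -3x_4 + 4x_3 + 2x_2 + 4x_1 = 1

Row-reduce the augmented matrix:
R1 ← R1 / (5).
R2 ← R2 − 3·R1.
R3 ← R3 + 4·R1.
R4 ← R4 − 4·R1.
R2 ← R2 / (-26/5).
R1 ← R1 − 2/5·R2.
R3 ← R3 − 38/5·R2.
R4 ← R4 − 2/5·R2.
R3 ← R3 / (-133/13).
R1 ← R1 + 7/13·R3.
R2 ← R2 − 11/13·R3.
R4 ← R4 − 58/13·R3.
R4 ← R4 / (90/133).
R1 ← R1 + 14/19·R4.
R2 ← R2 + 53/266·R4.
R3 ← R3 + 11/133·R4.
Reading off the reduced rows gives x_1 = -11/4, x_2 = 1, x_3 = 1, x_4 = -2.

x_1 = -11/4, x_2 = 1, x_3 = 1, x_4 = -2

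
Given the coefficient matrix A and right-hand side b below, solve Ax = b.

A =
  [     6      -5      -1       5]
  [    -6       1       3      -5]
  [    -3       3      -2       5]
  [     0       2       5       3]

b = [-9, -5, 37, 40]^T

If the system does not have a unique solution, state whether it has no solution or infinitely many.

x_1 = -1, x_2 = 5, x_3 = 3, x_4 = 5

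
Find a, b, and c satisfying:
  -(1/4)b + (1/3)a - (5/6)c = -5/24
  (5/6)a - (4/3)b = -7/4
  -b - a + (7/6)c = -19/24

a = -1/2, b = 1, c = -1/4

Row-reduce the augmented matrix:
R1 ← R1 / (1/3).
R2 ← R2 − 5/6·R1.
R3 ← R3 + 1·R1.
R2 ← R2 / (-17/24).
R1 ← R1 + 3/4·R2.
R3 ← R3 + 7/4·R2.
R3 ← R3 / (-661/102).
R1 ← R1 + 80/17·R3.
R2 ← R2 + 50/17·R3.
Reading off the reduced rows gives a = -1/2, b = 1, c = -1/4.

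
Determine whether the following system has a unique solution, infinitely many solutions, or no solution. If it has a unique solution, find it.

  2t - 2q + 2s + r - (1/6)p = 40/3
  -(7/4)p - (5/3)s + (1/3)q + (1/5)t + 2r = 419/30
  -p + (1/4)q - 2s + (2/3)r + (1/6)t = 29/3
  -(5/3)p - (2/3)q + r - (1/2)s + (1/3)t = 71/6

infinitely many solutions

Row-reduce:
R1 ← R1 / (-1/6).
R2 ← R2 + 7/4·R1.
R3 ← R3 + 1·R1.
R4 ← R4 + 5/3·R1.
R2 ← R2 / (64/3).
R1 ← R1 − 12·R2.
R3 ← R3 − 49/4·R2.
R4 ← R4 − 58/3·R2.
R3 ← R3 / (-695/1536).
R1 ← R1 + 39/32·R3.
R2 ← R2 + 51/128·R3.
R4 ← R4 + 83/64·R3.
R4 ← R4 / (11939/4170).
R1 ← R1 − 2364/695·R4.
R2 ← R2 + 136/695·R4.
R3 ← R3 − 1512/695·R4.
Rank is 4 with 5 unknowns, leaving t free.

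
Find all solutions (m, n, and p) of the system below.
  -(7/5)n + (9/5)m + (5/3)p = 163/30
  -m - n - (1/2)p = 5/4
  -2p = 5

m = 3, n = -3, p = -5/2

Row-reduce the augmented matrix:
R1 ← R1 / (9/5).
R2 ← R2 + 1·R1.
R2 ← R2 / (-16/9).
R1 ← R1 + 7/9·R2.
R3 ← R3 / (-2).
R1 ← R1 − 71/96·R3.
R2 ← R2 + 23/96·R3.
Reading off the reduced rows gives m = 3, n = -3, p = -5/2.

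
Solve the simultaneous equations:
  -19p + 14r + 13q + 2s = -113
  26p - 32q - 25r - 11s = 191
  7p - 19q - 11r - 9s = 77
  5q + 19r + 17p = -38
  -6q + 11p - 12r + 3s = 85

no solution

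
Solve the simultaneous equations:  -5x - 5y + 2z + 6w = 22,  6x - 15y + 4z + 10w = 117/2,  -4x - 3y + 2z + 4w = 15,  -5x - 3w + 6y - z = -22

Row-reduce:
R1 ← R1 / (-5).
R2 ← R2 − 6·R1.
R3 ← R3 + 4·R1.
R4 ← R4 + 5·R1.
R2 ← R2 / (-21).
R1 ← R1 − 1·R2.
R3 ← R3 − 1·R2.
R4 ← R4 − 11·R2.
R3 ← R3 / (74/105).
R1 ← R1 + 2/21·R3.
R2 ← R2 + 32/105·R3.
R4 ← R4 − 37/105·R3.
Row 4 reduces to 0 = -1/4, a contradiction. The system is inconsistent.

no solution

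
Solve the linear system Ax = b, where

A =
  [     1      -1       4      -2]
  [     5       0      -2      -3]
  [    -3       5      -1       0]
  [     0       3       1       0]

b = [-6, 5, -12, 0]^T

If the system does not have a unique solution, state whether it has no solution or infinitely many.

x_1 = 4, x_2 = 0, x_3 = 0, x_4 = 5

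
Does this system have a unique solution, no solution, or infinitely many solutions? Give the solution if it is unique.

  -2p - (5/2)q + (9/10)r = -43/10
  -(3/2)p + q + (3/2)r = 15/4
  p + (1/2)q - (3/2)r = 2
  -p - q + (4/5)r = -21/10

Row-reduce the augmented matrix:
R1 ← R1 / (-2).
R2 ← R2 + 3/2·R1.
R3 ← R3 − 1·R1.
R4 ← R4 + 1·R1.
R2 ← R2 / (23/8).
R1 ← R1 − 5/4·R2.
R3 ← R3 + 3/4·R2.
R4 ← R4 − 1/4·R2.
R3 ← R3 / (-96/115).
R1 ← R1 + 93/115·R3.
R2 ← R2 − 33/115·R3.
R4 ← R4 − 32/115·R3.
R4 reduces to 0 = 0, so the extra equation is consistent.
Reading off the reduced rows gives p = -5/2, q = 3, r = -2.

p = -5/2, q = 3, r = -2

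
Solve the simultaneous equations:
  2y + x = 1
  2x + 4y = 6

no solution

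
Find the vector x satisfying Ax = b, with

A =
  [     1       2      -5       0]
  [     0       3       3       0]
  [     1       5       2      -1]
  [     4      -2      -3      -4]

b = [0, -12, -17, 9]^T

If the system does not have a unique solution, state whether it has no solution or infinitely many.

x_1 = 1, x_2 = -3, x_3 = -1, x_4 = 1

Row-reduce the augmented matrix:
R3 ← R3 − 1·R1.
R4 ← R4 − 4·R1.
R2 ← R2 / (3).
R1 ← R1 − 2·R2.
R3 ← R3 − 3·R2.
R4 ← R4 + 10·R2.
R3 ← R3 / (4).
R1 ← R1 + 7·R3.
R2 ← R2 − 1·R3.
R4 ← R4 − 27·R3.
R4 ← R4 / (11/4).
R1 ← R1 + 7/4·R4.
R2 ← R2 − 1/4·R4.
R3 ← R3 + 1/4·R4.
Reading off the reduced rows gives x_1 = 1, x_2 = -3, x_3 = -1, x_4 = 1.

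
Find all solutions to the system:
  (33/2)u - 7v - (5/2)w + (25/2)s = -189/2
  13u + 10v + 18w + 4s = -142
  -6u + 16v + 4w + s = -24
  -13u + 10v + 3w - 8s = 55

infinitely many solutions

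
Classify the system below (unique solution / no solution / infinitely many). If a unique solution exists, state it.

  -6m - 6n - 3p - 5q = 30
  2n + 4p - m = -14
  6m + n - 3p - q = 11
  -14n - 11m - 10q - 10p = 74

infinitely many solutions

Row-reduce:
R1 ← R1 / (-6).
R2 ← R2 + 1·R1.
R3 ← R3 − 6·R1.
R4 ← R4 + 11·R1.
R2 ← R2 / (3).
R1 ← R1 − 1·R2.
R3 ← R3 + 5·R2.
R4 ← R4 + 3·R2.
R3 ← R3 / (3/2).
R1 ← R1 + 1·R3.
R2 ← R2 − 3/2·R3.
Rank is 3 with 4 unknowns, leaving q free.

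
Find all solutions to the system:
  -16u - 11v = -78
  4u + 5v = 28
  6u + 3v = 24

no solution

Row-reduce:
R1 ← R1 / (-16).
R2 ← R2 − 4·R1.
R3 ← R3 − 6·R1.
R2 ← R2 / (9/4).
R1 ← R1 − 11/16·R2.
R3 ← R3 + 9/8·R2.
Row 3 reduces to 0 = -1, a contradiction. The system is inconsistent.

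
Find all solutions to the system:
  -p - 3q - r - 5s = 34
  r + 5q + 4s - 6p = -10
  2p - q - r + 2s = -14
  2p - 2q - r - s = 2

p = -4, q = -4, r = 2, s = -4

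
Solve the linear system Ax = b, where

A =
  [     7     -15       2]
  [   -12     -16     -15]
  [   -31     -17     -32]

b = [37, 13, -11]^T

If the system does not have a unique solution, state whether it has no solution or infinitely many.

infinitely many solutions

Row-reduce:
R1 ← R1 / (7).
R2 ← R2 + 12·R1.
R3 ← R3 + 31·R1.
R2 ← R2 / (-292/7).
R1 ← R1 + 15/7·R2.
R3 ← R3 + 584/7·R2.
Rank is 2 with 3 unknowns, leaving x_3 free.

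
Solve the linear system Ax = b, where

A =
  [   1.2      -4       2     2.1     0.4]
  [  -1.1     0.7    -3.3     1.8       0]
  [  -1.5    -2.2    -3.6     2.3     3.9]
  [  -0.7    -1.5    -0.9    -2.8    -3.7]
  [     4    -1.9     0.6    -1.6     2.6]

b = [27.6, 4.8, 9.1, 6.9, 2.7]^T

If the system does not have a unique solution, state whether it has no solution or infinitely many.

Row-reduce the augmented matrix:
R1 ← R1 / (6/5).
R2 ← R2 + 11/10·R1.
R3 ← R3 + 3/2·R1.
R4 ← R4 + 7/10·R1.
R5 ← R5 − 4·R1.
R2 ← R2 / (-89/30).
R1 ← R1 + 10/3·R2.
R3 ← R3 + 36/5·R2.
R4 ← R4 + 23/6·R2.
R5 ← R5 − 343/30·R2.
R3 ← R3 / (2189/890).
R1 ← R1 − 295/89·R3.
R2 ← R2 − 44/89·R3.
R4 ← R4 − 962/445·R3.
R5 ← R5 + 1043/89·R3.
R4 ← R4 / (-121313/43780).
R1 ← R1 − 13619/4378·R4.
R2 ← R2 + 341/796·R4.
R3 ← R3 + 14651/8756·R4.
R5 ← R5 + 1212979/87560·R4.
R5 ← R5 / (132299811/2426260).
R1 ← R1 + 1540220/121313·R5.
R2 ← R2 − 62359/242626·R5.
R3 ← R3 − 1375585/242626·R5.
R4 ← R4 − 307582/121313·R5.
Reading off the reduced rows gives x_1 = 2, x_2 = -5, x_3 = -1, x_4 = 4, x_5 = -3.

x_1 = 2, x_2 = -5, x_3 = -1, x_4 = 4, x_5 = -3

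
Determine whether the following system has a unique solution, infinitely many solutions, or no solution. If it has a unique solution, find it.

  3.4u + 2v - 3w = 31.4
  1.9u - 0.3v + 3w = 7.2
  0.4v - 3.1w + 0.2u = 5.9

Row-reduce the augmented matrix:
R1 ← R1 / (17/5).
R2 ← R2 − 19/10·R1.
R3 ← R3 − 1/5·R1.
R2 ← R2 / (-241/170).
R1 ← R1 − 10/17·R2.
R3 ← R3 − 24/85·R2.
R3 ← R3 / (-4801/2410).
R1 ← R1 − 255/241·R3.
R2 ← R2 + 795/241·R3.
Reading off the reduced rows gives u = 6, v = 4, w = -1.

u = 6, v = 4, w = -1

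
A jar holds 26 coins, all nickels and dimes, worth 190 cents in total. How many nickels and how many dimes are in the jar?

nickels: 14, dimes: 12

Let n = nickels, d = dimes.
  d + n = 26
  5n + 10d = 190
Row-reduce the augmented matrix:
R2 ← R2 − 5·R1.
R2 ← R2 / (5).
R1 ← R1 − 1·R2.
Reading off the reduced rows gives n = 14, d = 12.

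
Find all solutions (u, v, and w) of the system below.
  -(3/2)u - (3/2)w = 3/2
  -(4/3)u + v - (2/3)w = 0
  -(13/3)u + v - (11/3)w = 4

no solution

Row-reduce:
R1 ← R1 / (-3/2).
R2 ← R2 + 4/3·R1.
R3 ← R3 + 13/3·R1.
R3 ← R3 − 1·R2.
Row 3 reduces to 0 = 1, a contradiction. The system is inconsistent.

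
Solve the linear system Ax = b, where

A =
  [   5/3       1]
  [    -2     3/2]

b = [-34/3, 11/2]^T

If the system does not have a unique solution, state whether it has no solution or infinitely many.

x_1 = -5, x_2 = -3

From equation 1: x_2 = -34/3 − 5/3·x_1.
Substitute into equation 2 and solve: x_1 = -5.
Then x_2 = -3.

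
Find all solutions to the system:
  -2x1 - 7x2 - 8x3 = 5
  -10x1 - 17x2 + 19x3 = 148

Row-reduce:
R1 ← R1 / (-2).
R2 ← R2 + 10·R1.
R2 ← R2 / (18).
R1 ← R1 − 7/2·R2.
Rank is 2 with 3 unknowns, leaving x3 free.

infinitely many solutions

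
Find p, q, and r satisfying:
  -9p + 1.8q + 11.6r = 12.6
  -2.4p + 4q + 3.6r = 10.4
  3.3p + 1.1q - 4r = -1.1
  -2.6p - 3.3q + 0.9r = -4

p = -1, q = 2, r = 0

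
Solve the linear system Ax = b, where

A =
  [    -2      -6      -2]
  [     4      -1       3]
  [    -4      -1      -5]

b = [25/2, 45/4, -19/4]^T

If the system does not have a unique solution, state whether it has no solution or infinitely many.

x_1 = 5/2, x_2 = -11/4, x_3 = -1/2

Row-reduce the augmented matrix:
R1 ← R1 / (-2).
R2 ← R2 − 4·R1.
R3 ← R3 + 4·R1.
R2 ← R2 / (-13).
R1 ← R1 − 3·R2.
R3 ← R3 − 11·R2.
R3 ← R3 / (-24/13).
R1 ← R1 − 10/13·R3.
R2 ← R2 − 1/13·R3.
Reading off the reduced rows gives x_1 = 5/2, x_2 = -11/4, x_3 = -1/2.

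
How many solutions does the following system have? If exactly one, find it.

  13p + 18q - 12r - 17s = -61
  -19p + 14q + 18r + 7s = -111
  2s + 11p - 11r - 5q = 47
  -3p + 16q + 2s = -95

p = 5, q = -5, r = 3, s = 0

Row-reduce the augmented matrix:
R1 ← R1 / (13).
R2 ← R2 + 19·R1.
R3 ← R3 − 11·R1.
R4 ← R4 + 3·R1.
R2 ← R2 / (524/13).
R1 ← R1 − 18/13·R2.
R3 ← R3 + 263/13·R2.
R4 ← R4 − 262/13·R2.
R3 ← R3 / (-161/262).
R1 ← R1 + 123/131·R3.
R2 ← R2 − 3/262·R3.
R4 ← R4 + 3·R3.
R4 ← R4 / (-673/23).
R1 ← R1 + 277/23·R4.
R2 ← R2 + 7/23·R4.
R3 ← R3 + 278/23·R4.
Reading off the reduced rows gives p = 5, q = -5, r = 3, s = 0.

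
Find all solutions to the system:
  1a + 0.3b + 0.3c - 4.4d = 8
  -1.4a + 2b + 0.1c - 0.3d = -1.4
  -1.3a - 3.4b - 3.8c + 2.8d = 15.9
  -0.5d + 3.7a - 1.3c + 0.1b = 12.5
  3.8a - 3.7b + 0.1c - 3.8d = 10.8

a = 1, b = 0, c = -6, d = -2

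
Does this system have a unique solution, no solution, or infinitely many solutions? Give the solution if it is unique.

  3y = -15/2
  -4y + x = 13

Row-reduce the augmented matrix:
Swap R1 and R2.
R2 ← R2 / (3).
R1 ← R1 + 4·R2.
Reading off the reduced rows gives x = 3, y = -5/2.

x = 3, y = -5/2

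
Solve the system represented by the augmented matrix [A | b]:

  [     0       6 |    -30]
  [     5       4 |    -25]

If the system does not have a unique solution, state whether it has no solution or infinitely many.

Row-reduce the augmented matrix:
Swap R1 and R2.
R1 ← R1 / (5).
R2 ← R2 / (6).
R1 ← R1 − 4/5·R2.
Reading off the reduced rows gives x_1 = -1, x_2 = -5.

x_1 = -1, x_2 = -5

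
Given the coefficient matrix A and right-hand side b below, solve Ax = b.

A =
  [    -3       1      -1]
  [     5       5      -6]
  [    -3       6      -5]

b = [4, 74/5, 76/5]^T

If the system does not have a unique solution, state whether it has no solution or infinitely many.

x_1 = -2/5, x_2 = 0, x_3 = -14/5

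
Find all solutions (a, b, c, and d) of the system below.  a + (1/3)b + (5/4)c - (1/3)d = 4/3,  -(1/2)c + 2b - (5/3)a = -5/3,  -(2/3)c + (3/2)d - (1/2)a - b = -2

Row-reduce:
R2 ← R2 + 5/3·R1.
R3 ← R3 + 1/2·R1.
R2 ← R2 / (23/9).
R1 ← R1 − 1/3·R2.
R3 ← R3 + 5/6·R2.
R3 ← R3 / (131/276).
R1 ← R1 − 24/23·R3.
R2 ← R2 − 57/92·R3.
Rank is 3 with 4 unknowns, leaving d free.

infinitely many solutions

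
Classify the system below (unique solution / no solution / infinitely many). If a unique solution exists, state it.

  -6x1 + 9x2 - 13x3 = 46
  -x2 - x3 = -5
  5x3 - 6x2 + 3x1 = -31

Row-reduce:
R1 ← R1 / (-6).
R3 ← R3 − 3·R1.
R2 ← R2 / (-1).
R1 ← R1 + 3/2·R2.
R3 ← R3 + 3/2·R2.
Row 3 reduces to 0 = -1/2, a contradiction. The system is inconsistent.

no solution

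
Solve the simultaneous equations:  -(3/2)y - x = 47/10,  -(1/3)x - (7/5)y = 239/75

x = -2, y = -9/5

Row-reduce the augmented matrix:
R1 ← R1 / (-1).
R2 ← R2 + 1/3·R1.
R2 ← R2 / (-9/10).
R1 ← R1 − 3/2·R2.
Reading off the reduced rows gives x = -2, y = -9/5.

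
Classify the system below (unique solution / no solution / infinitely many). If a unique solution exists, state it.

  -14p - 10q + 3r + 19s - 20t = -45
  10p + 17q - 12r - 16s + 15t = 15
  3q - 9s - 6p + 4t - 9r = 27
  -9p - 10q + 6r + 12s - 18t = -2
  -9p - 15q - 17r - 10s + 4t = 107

p = 2, q = -4, r = -1, s = -6, t = -3

Row-reduce the augmented matrix:
R1 ← R1 / (-14).
R2 ← R2 − 10·R1.
R3 ← R3 + 6·R1.
R4 ← R4 + 9·R1.
R5 ← R5 + 9·R1.
R2 ← R2 / (69/7).
R1 ← R1 − 5/7·R2.
R3 ← R3 − 51/7·R2.
R4 ← R4 + 25/7·R2.
R5 ← R5 + 60/7·R2.
R3 ← R3 / (-3).
R1 ← R1 − 1/2·R3.
R2 ← R2 + 1·R3.
R4 ← R4 − 1/2·R3.
R5 ← R5 + 55/2·R3.
R4 ← R4 / (-84/23).
R1 ← R1 + 86/23·R4.
R2 ← R2 − 112/23·R4.
R3 ← R3 − 353/69·R4.
R5 ← R5 − 8029/69·R4.
R5 ← R5 / (-39869/216).
R1 ← R1 − 1595/252·R5.
R2 ← R2 + 70/9·R5.
R3 ← R3 + 12163/1512·R5.
R4 ← R4 − 397/504·R5.
Reading off the reduced rows gives p = 2, q = -4, r = -1, s = -6, t = -3.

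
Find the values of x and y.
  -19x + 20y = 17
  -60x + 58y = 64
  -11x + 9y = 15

Row-reduce the augmented matrix:
R1 ← R1 / (-19).
R2 ← R2 + 60·R1.
R3 ← R3 + 11·R1.
R2 ← R2 / (-98/19).
R1 ← R1 + 20/19·R2.
R3 ← R3 + 49/19·R2.
R3 reduces to 0 = 0, so the extra equation is consistent.
Reading off the reduced rows gives x = -3, y = -2.

x = -3, y = -2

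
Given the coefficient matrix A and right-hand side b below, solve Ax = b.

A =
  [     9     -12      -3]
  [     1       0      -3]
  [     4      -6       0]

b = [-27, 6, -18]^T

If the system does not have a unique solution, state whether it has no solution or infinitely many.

Row-reduce:
R1 ← R1 / (9).
R2 ← R2 − 1·R1.
R3 ← R3 − 4·R1.
R2 ← R2 / (4/3).
R1 ← R1 + 4/3·R2.
R3 ← R3 + 2/3·R2.
Row 3 reduces to 0 = -3/2, a contradiction. The system is inconsistent.

no solution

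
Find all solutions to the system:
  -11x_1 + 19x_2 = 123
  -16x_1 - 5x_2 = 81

x_1 = -6, x_2 = 3

Row-reduce the augmented matrix:
R1 ← R1 / (-11).
R2 ← R2 + 16·R1.
R2 ← R2 / (-359/11).
R1 ← R1 + 19/11·R2.
Reading off the reduced rows gives x_1 = -6, x_2 = 3.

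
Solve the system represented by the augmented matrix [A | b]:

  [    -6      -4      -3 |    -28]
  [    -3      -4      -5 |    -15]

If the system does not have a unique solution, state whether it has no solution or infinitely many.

infinitely many solutions

Row-reduce:
R1 ← R1 / (-6).
R2 ← R2 + 3·R1.
R2 ← R2 / (-2).
R1 ← R1 − 2/3·R2.
Rank is 2 with 3 unknowns, leaving x_3 free.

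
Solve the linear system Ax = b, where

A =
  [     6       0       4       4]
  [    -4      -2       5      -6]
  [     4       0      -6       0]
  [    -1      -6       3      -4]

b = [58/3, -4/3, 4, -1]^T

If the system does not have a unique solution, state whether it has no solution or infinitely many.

x_1 = 3, x_2 = 1, x_3 = 4/3, x_4 = -1

Row-reduce the augmented matrix:
R1 ← R1 / (6).
R2 ← R2 + 4·R1.
R3 ← R3 − 4·R1.
R4 ← R4 + 1·R1.
R2 ← R2 / (-2).
R4 ← R4 + 6·R2.
R3 ← R3 / (-26/3).
R1 ← R1 − 2/3·R3.
R2 ← R2 + 23/6·R3.
R4 ← R4 + 58/3·R3.
R4 ← R4 / (164/13).
R1 ← R1 − 6/13·R4.
R2 ← R2 − 37/13·R4.
R3 ← R3 − 4/13·R4.
Reading off the reduced rows gives x_1 = 3, x_2 = 1, x_3 = 4/3, x_4 = -1.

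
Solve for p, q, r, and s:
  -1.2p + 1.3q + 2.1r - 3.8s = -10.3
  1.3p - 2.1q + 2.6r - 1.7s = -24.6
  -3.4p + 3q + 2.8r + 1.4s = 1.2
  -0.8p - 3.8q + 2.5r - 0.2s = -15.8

Row-reduce the augmented matrix:
R1 ← R1 / (-6/5).
R2 ← R2 − 13/10·R1.
R3 ← R3 + 17/5·R1.
R4 ← R4 + 4/5·R1.
R2 ← R2 / (-83/120).
R1 ← R1 + 13/12·R2.
R3 ← R3 + 41/60·R2.
R4 ← R4 + 14/3·R2.
R3 ← R3 / (-3306/415).
R1 ← R1 + 779/83·R3.
R2 ← R2 + 585/83·R3.
R4 ← R4 + 26387/830·R3.
R4 ← R4 / (-164801/5510).
R1 ← R1 + 256/29·R4.
R2 ← R2 + 4099/551·R4.
R3 ← R3 + 1239/551·R4.
Reading off the reduced rows gives p = -4, q = 1, r = -6, s = 1.

p = -4, q = 1, r = -6, s = 1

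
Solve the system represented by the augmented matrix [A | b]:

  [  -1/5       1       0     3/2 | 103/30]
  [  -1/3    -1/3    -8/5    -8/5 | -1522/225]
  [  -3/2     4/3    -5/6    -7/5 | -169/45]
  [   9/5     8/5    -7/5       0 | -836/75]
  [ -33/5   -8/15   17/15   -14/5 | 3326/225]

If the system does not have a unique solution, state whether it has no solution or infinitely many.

Row-reduce the augmented matrix:
R1 ← R1 / (-1/5).
R2 ← R2 + 1/3·R1.
R3 ← R3 + 3/2·R1.
R4 ← R4 − 9/5·R1.
R5 ← R5 + 33/5·R1.
R2 ← R2 / (-2).
R1 ← R1 + 5·R2.
R3 ← R3 + 37/6·R2.
R4 ← R4 − 53/5·R2.
R5 ← R5 + 503/15·R2.
R3 ← R3 / (41/10).
R1 ← R1 − 4·R3.
R2 ← R2 − 4/5·R3.
R4 ← R4 + 247/25·R3.
R5 ← R5 − 699/25·R3.
R4 ← R4 / (-25369/3075).
R1 ← R1 − 1357/492·R4.
R2 ← R2 − 5047/2460·R4.
R3 ← R3 + 1/492·R4.
R5 ← R5 − 50738/3075·R4.
R5 reduces to 0 = 0, so the extra equation is consistent.
Reading off the reduced rows gives x_1 = -3, x_2 = -5/3, x_3 = 11/5, x_4 = 3.

x_1 = -3, x_2 = -5/3, x_3 = 11/5, x_4 = 3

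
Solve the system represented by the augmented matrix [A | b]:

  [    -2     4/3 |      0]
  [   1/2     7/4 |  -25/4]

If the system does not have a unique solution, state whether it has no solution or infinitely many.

Row-reduce the augmented matrix:
R1 ← R1 / (-2).
R2 ← R2 − 1/2·R1.
R2 ← R2 / (25/12).
R1 ← R1 + 2/3·R2.
Reading off the reduced rows gives x_1 = -2, x_2 = -3.

x_1 = -2, x_2 = -3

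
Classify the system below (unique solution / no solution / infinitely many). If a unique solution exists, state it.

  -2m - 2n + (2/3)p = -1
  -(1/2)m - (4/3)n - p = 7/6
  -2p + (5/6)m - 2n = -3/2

m = -3, n = 5/2, p = -3

Row-reduce the augmented matrix:
R1 ← R1 / (-2).
R2 ← R2 + 1/2·R1.
R3 ← R3 − 5/6·R1.
R2 ← R2 / (-5/6).
R1 ← R1 − 1·R2.
R3 ← R3 + 17/6·R2.
R3 ← R3 / (101/45).
R1 ← R1 + 26/15·R3.
R2 ← R2 − 7/5·R3.
Reading off the reduced rows gives m = -3, n = 5/2, p = -3.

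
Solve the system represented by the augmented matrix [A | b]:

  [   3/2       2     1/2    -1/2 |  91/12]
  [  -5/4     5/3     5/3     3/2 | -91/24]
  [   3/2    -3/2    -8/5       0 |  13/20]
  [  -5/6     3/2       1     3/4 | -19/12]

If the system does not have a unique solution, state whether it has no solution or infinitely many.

Row-reduce the augmented matrix:
R1 ← R1 / (3/2).
R2 ← R2 + 5/4·R1.
R3 ← R3 − 3/2·R1.
R4 ← R4 + 5/6·R1.
R2 ← R2 / (10/3).
R1 ← R1 − 4/3·R2.
R3 ← R3 + 7/2·R2.
R4 ← R4 − 47/18·R2.
R3 ← R3 / (7/80).
R1 ← R1 + 1/2·R3.
R2 ← R2 − 5/8·R3.
R4 ← R4 + 17/48·R3.
R4 ← R4 / (7877/1260).
R1 ← R1 − 902/105·R4.
R2 ← R2 + 398/35·R4.
R3 ← R3 − 131/7·R4.
Reading off the reduced rows gives x_1 = 5/2, x_2 = 1, x_3 = 1, x_4 = -8/3.

x_1 = 5/2, x_2 = 1, x_3 = 1, x_4 = -8/3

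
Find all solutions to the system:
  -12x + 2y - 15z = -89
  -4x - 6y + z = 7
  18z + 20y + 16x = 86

Row-reduce the augmented matrix:
R1 ← R1 / (-12).
R2 ← R2 + 4·R1.
R3 ← R3 − 16·R1.
R2 ← R2 / (-20/3).
R1 ← R1 + 1/6·R2.
R3 ← R3 − 68/3·R2.
R3 ← R3 / (92/5).
R1 ← R1 − 11/10·R3.
R2 ← R2 + 9/10·R3.
Reading off the reduced rows gives x = 1, y = -1, z = 5.

x = 1, y = -1, z = 5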